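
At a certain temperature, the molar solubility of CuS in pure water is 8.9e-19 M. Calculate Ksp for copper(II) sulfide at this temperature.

CuS(s) ⇌ Cu^2+(aq) + S^2-(aq)
Let s = molar solubility. Then [Cu^2+] = s and [S^2-] = s.
Ksp = [Cu^2+][S^2-]
Ksp = (s)(s) = s^2
With s = 8.9 × 10^-19: Ksp = 7.9 × 10^-37

Ksp ≈ 7.9e-37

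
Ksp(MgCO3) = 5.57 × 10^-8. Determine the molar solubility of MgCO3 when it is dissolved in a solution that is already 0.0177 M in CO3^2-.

MgCO3(s) ⇌ Mg^2+ + CO3^2-
Ksp = [Mg^2+][CO3^2-]
If s mol/L dissolves here, [Mg^2+] = s, [CO3^2-] = 0.0177 + s ≈ 0.0177 (since the CO3^2- already present dominates).
Ksp ≈ s × 0.0177
s = 3.15 x 10^-6 M
Check: s = 3.1 x 10^-6 ≪ 0.0177, so the approximation is valid.

3.15 × 10^-6 M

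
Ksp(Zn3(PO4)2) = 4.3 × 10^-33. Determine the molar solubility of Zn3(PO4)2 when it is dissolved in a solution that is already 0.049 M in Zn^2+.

s ≈ 3.0 × 10^-15 M

Zn3(PO4)2(s) ⇌ 3 Zn^2+(aq) + 2 PO4^3-(aq)
Ksp = [Zn^2+]^3[PO4^3-]^2
Let s = moles of Zn3(PO4)2 that dissolve per litre. [Zn^2+] = 0.049 + 3s ≈ 0.049, [PO4^3-] = 2s (since the Zn^2+ already present dominates).
Ksp ≈ (0.049)^3 × (2s)^2
s = 3.0 × 10^-15 M
Check: 3s = 9.1 x 10^-15 ≪ 0.049, so the approximation is valid.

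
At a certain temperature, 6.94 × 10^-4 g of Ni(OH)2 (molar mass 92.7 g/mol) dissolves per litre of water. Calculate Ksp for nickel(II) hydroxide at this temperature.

Molar solubility s = (6.94 × 10^-4 g/L) / (92.7 g/mol) = 7.487 × 10^-6 M.
Ni(OH)2(s) ⇌ Ni^2+(aq) + 2 OH^-(aq)
With molar solubility s: [Ni^2+] = s, [OH^-] = 2s.
Ksp = [Ni^2+][OH^-]^2
So Ksp = s × (2s)^2 = 4s^3
Ksp = 4 × (7.487 x 10^-6)^3 = 1.68 x 10^-15

1.68 × 10^-15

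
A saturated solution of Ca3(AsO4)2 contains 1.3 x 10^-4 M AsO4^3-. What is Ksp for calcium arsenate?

Ca3(AsO4)2(s) <=> 3 Ca^2+(aq) + 2 AsO4^3-(aq)
Stoichiometry gives [Ca^2+] = (3/2)[AsO4^3-] = 1.95 × 10^-4 M.
Ksp = [Ca^2+]^3[AsO4^3-]^2
Ksp = (1.95 × 10^-4)^3 × (1.3 × 10^-4)^2 = 1.3 x 10^-19

Ksp = 1.3e-19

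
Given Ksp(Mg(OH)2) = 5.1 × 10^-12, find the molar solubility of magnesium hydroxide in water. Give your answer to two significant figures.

1.1e-4 M

Mg(OH)2(s) ⇌ Mg^2+ + 2 OH^-
Ksp = [Mg^2+][OH^-]^2
If s mol/L of Mg(OH)2 dissolves, [Mg^2+] = s and [OH^-] = 2s.
Substituting: Ksp = s(2s)^2 = 4s^3
s^3 = 5.1 × 10^-12 / 4, so s = 1.1 × 10^-4 M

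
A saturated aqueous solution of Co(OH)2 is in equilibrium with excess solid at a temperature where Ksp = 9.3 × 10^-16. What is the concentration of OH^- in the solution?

1.2 × 10^-5 M

Co(OH)2(s) ⇌ Co^2+ + 2 OH^-
Ksp = [Co^2+][OH^-]^2
If s mol/L of Co(OH)2 dissolves, [Co^2+] = s and [OH^-] = 2s.
Ksp = s(2s)^2 = 4s^3
Solving, s = (9.3 × 10^-16/4)^(1/3) = 6.15 × 10^-6 M
[OH^-] = 2s = 1.2 x 10^-5 M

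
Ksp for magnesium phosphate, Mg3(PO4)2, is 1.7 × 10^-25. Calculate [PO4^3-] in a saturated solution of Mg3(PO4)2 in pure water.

Mg3(PO4)2(s) ⇌ 3 Mg^2+(aq) + 2 PO4^3-(aq)
Ksp = [Mg^2+]^3[PO4^3-]^2
Let s = molar solubility. Then [Mg^2+] = 3s and [PO4^3-] = 2s.
Ksp = (3s)^3(2s)^2 = 108s^5
Solving, s = (1.7 × 10^-25/108)^(1/5) = 4.36 × 10^-6 M
[PO4^3-] = 2s = 8.7 x 10^-6 M

[PO4^3-] ≈ 8.7e-6 M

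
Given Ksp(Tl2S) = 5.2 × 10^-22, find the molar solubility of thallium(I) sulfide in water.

Tl2S(s) <=> 2 Tl^+ + S^2-
Ksp = [Tl^+]^2[S^2-]
Let s = molar solubility. Then [Tl^+] = 2s and [S^2-] = s.
Ksp = (2s)^2s = 4s^3
Solving, s = (5.2 × 10^-22/4)^(1/3) = 5.1 × 10^-8 M

5.1e-8 M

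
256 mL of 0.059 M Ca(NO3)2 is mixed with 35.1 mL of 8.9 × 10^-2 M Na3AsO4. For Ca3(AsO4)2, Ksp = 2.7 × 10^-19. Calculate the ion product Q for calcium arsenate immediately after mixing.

Total volume = 256 + 35.1 = 291.1 mL.
[Ca^2+] = 5.9 x 10^-2 × (256/291.1) = 5.19 x 10^-2 M
[AsO4^3-] = 8.9 × 10^-2 × (35.1/291.1) = 1.07 × 10^-2 M
Ca3(AsO4)2(s) ⇌ 3 Ca^2+ + 2 AsO4^3-, so Q = [Ca^2+]^3[AsO4^3-]^2
Q = (5.19 × 10^-2)^3(1.07 x 10^-2)^2 = 1.6 × 10^-8
Q > Ksp, so Ca3(AsO4)2 will precipitate.

1.6 x 10^-8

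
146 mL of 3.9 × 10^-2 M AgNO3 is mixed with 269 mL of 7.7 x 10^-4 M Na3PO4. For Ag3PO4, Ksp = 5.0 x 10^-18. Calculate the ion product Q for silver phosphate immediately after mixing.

Q ≈ 1.3e-9

Total volume = 146 + 269 = 415 mL.
[Ag^+] = 3.9 × 10^-2 × (146/415) = 1.37 x 10^-2 M
[PO4^3-] = 7.7 × 10^-4 × (269/415) = 4.99 x 10^-4 M
Ag3PO4(s) ⇌ 3 Ag^+(aq) + PO4^3-(aq), so Q = [Ag^+]^3[PO4^3-]
Q = (1.37 × 10^-2)^3(4.99 × 10^-4) = 1.3 × 10^-9
Q > Ksp, so Ag3PO4 will precipitate.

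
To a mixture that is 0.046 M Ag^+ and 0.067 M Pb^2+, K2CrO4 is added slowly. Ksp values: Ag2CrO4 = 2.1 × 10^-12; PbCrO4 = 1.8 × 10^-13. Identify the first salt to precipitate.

Each salt begins to precipitate when Q = Ksp, i.e. when [CrO4^2-] reaches its threshold.
For Ag2CrO4: 2.1 × 10^-12 = (0.046)^2 × [CrO4^2-]  ⇒  [CrO4^2-] = 9.9 × 10^-10 M.
For PbCrO4: 1.8 × 10^-13 = 0.067 × [CrO4^2-]  ⇒  [CrO4^2-] = 2.7 x 10^-12 M.
The salt with the lower threshold [CrO4^2-] precipitates first: PbCrO4.

PbCrO4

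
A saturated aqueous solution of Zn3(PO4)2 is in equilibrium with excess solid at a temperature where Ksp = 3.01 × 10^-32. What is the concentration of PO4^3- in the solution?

[PO4^3-] = 3.89 x 10^-7 M

Zn3(PO4)2(s) <=> 3 Zn^2+(aq) + 2 PO4^3-(aq)
Ksp = [Zn^2+]^3[PO4^3-]^2
Let s = molar solubility. Then [Zn^2+] = 3s and [PO4^3-] = 2s.
Ksp = (3s)^3(2s)^2 = 108s^5
s^5 = 3.01 × 10^-32 / 108, so s = 1.945 x 10^-7 M
[PO4^3-] = 2s = 3.89 × 10^-7 M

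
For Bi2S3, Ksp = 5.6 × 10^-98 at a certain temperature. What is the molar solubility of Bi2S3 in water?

Bi2S3(s) ⇌ 2 Bi^3+ + 3 S^2-
Ksp = [Bi^3+]^2[S^2-]^3
If s mol/L of Bi2S3 dissolves, [Bi^3+] = 2s and [S^2-] = 3s.
So Ksp = (2s)^2 × (3s)^3 = 108s^5
s = (5.6 × 10^-98 / 108)^(1/5) = 1.4 × 10^-20 M

s = 1.4 × 10^-20 M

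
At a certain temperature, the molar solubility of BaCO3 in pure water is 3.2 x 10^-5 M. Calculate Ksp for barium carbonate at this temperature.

BaCO3(s) ⇌ Ba^2+ + CO3^2-
With molar solubility s: [Ba^2+] = s, [CO3^2-] = s.
Ksp = [Ba^2+][CO3^2-]
Ksp = (s)(s) = s^2
With s = 3.2 x 10^-5: Ksp = 1.0 × 10^-9

1.0 × 10^-9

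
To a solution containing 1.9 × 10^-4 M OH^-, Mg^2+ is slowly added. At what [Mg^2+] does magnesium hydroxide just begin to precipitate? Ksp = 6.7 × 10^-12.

Mg(OH)2(s) ⇌ Mg^2+(aq) + 2 OH^-(aq)
Ksp = [Mg^2+][OH^-]^2
Precipitation begins when Q = Ksp. With [OH^-] = 1.9 × 10^-4 M:
6.7 × 10^-12 = (1.9 × 10^-4)^2 × [Mg^2+]
[Mg^2+] = (6.7 × 10^-12 / 3.61 × 10^-8) = 1.9 x 10^-4 M

[Mg^2+] ≈ 1.9e-4 M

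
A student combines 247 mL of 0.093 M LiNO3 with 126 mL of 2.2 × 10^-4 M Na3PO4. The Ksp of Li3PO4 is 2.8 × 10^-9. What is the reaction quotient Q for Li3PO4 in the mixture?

1.7 × 10^-8

Total volume = 247 + 126 = 373 mL.
[Li^+] = 9.3 × 10^-2 × (247/373) = 6.16 × 10^-2 M
[PO4^3-] = 2.2 × 10^-4 × (126/373) = 7.43 x 10^-5 M
Li3PO4(s) ⇌ 3 Li^+ + PO4^3-, so Q = [Li^+]^3[PO4^3-]
Q = (6.16 × 10^-2)^3(7.43 × 10^-5) = 1.7 × 10^-8
Q > Ksp, so Li3PO4 will precipitate.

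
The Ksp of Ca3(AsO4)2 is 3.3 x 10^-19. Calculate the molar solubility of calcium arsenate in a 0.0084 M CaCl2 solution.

s = 3.7e-7 M

Ca3(AsO4)2(s) <=> 3 Ca^2+ + 2 AsO4^3-
Ksp = [Ca^2+]^3[AsO4^3-]^2
If s mol/L dissolves here, [Ca^2+] = 0.0084 + 3s ≈ 0.0084, [AsO4^3-] = 2s (common-ion effect: Ca^2+ is already 0.0084 M).
Ksp ≈ (0.0084)^3 × (2s)^2
s = 3.7 x 10^-7 M
Check: 3s = 1.1 x 10^-6 ≪ 0.0084, so the approximation is valid.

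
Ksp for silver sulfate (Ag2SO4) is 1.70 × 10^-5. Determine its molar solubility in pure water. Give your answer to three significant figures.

s ≈ 0.0162 M

Ag2SO4(s) ⇌ 2 Ag^+(aq) + SO4^2-(aq)
Ksp = [Ag^+]^2[SO4^2-]
If s mol/L of Ag2SO4 dissolves, [Ag^+] = 2s and [SO4^2-] = s.
Substituting: Ksp = (2s)^2s = 4s^3
s^3 = 1.70 × 10^-5 / 4, so s = 1.62 × 10^-2 M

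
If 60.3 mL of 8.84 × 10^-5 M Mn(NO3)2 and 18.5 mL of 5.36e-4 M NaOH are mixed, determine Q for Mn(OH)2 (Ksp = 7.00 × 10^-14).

1.07 x 10^-12

Total volume = 60.3 + 18.5 = 78.8 mL.
[Mn^2+] = 8.84 × 10^-5 × (60.3/78.8) = 6.765 × 10^-5 M
[OH^-] = 5.36 × 10^-4 × (18.5/78.8) = 1.258 × 10^-4 M
Mn(OH)2(s) ⇌ Mn^2+ + 2 OH^-, so Q = [Mn^2+][OH^-]^2
Q = (6.765 × 10^-5)(1.258 × 10^-4)^2 = 1.07 × 10^-12
Q > Ksp, so Mn(OH)2 will precipitate.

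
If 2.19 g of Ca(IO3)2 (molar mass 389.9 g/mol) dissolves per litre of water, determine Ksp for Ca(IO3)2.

Molar solubility s = (2.19 g/L) / (389.9 g/mol) = 5.617 × 10^-3 M.
Ca(IO3)2(s) ⇌ Ca^2+ + 2 IO3^-
With molar solubility s: [Ca^2+] = s, [IO3^-] = 2s.
Ksp = [Ca^2+][IO3^-]^2
So Ksp = s × (2s)^2 = 4s^3
With s = 5.617 x 10^-3: Ksp = 7.09 × 10^-7

Ksp = 7.09 × 10^-7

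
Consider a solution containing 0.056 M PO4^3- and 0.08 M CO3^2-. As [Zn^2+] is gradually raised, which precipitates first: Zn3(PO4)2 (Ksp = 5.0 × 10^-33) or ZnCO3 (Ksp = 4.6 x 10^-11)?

Zn3(PO4)2

Each salt begins to precipitate when Q = Ksp, i.e. when [Zn^2+] reaches its threshold.
For Zn3(PO4)2: 5.0 × 10^-33 = (0.056)^2 × [Zn^2+]^3  ⇒  [Zn^2+] = 1.2 × 10^-10 M.
For ZnCO3: 4.6 x 10^-11 = 0.08 × [Zn^2+]  ⇒  [Zn^2+] = 5.8 × 10^-10 M.
The salt with the lower threshold [Zn^2+] precipitates first: Zn3(PO4)2.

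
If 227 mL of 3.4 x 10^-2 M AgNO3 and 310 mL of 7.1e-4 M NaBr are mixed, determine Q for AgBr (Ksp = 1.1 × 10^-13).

Q = 5.9 × 10^-6

Total volume = 227 + 310 = 537 mL.
[Ag^+] = 3.4 × 10^-2 × (227/537) = 1.44 × 10^-2 M
[Br^-] = 7.1 × 10^-4 × (310/537) = 4.10 x 10^-4 M
AgBr(s) ⇌ Ag^+ + Br^-, so Q = [Ag^+][Br^-]
Q = (1.44 x 10^-2)(4.10 × 10^-4) = 5.9 × 10^-6
Q > Ksp, so AgBr will precipitate.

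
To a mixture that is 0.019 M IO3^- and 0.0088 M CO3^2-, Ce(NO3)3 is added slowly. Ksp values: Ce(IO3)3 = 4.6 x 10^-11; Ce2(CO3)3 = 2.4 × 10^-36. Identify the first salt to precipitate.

Each salt begins to precipitate when Q = Ksp, i.e. when [Ce^3+] reaches its threshold.
For Ce(IO3)3: 4.6 x 10^-11 = (0.019)^3 × [Ce^3+]  ⇒  [Ce^3+] = 6.7 × 10^-6 M.
For Ce2(CO3)3: 2.4 × 10^-36 = (0.0088)^3 × [Ce^3+]^2  ⇒  [Ce^3+] = 1.9 × 10^-15 M.
The salt with the lower threshold [Ce^3+] precipitates first: Ce2(CO3)3.

Ce2(CO3)3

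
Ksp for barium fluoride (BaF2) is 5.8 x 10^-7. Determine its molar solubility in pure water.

s ≈ 5.3 x 10^-3 M

BaF2(s) ⇌ Ba^2+ + 2 F^-
Ksp = [Ba^2+][F^-]^2
For each mole of BaF2 that dissolves: [Ba^2+] = s, [F^-] = 2s.
Substituting: Ksp = s(2s)^2 = 4s^3
s^3 = 5.8 x 10^-7 / 4, so s = 5.3 × 10^-3 M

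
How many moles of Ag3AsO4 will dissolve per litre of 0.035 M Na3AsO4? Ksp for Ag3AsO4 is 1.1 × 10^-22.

s = 4.9 × 10^-8 M

Ag3AsO4(s) ⇌ 3 Ag^+(aq) + AsO4^3-(aq)
Ksp = [Ag^+]^3[AsO4^3-]
Let s be the molar solubility in this solution. [Ag^+] = 3s, [AsO4^3-] = 0.035 + s ≈ 0.035 (since AsO4^3- from Na3AsO4 dominates).
Ksp ≈ (3s)^3 × 0.035
s = 4.9 x 10^-8 M
Check: s = 4.9 x 10^-8 ≪ 0.035, so the approximation is valid.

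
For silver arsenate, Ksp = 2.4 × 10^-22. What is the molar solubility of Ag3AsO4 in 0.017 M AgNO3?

Ag3AsO4(s) ⇌ 3 Ag^+(aq) + AsO4^3-(aq)
Ksp = [Ag^+]^3[AsO4^3-]
Let s be the molar solubility in this solution. [Ag^+] = 0.017 + 3s ≈ 0.017, [AsO4^3-] = s (common-ion effect: Ag^+ is already 0.017 M).
Ksp ≈ (0.017)^3 × s
s = 4.9 x 10^-17 M
Check: 3s = 1.5 × 10^-16 ≪ 0.017, so the approximation is valid.

s = 4.9 x 10^-17 M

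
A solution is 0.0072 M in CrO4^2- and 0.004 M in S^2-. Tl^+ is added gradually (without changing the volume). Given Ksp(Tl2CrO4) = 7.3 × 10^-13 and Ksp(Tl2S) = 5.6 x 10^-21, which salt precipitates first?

Tl2S

Precipitation of each salt starts when its ion product equals its Ksp.
For Tl2CrO4: 7.3 × 10^-13 = 0.0072 × [Tl^+]^2  ⇒  [Tl^+] = 1.0 × 10^-5 M.
For Tl2S: 5.6 x 10^-21 = 0.004 × [Tl^+]^2  ⇒  [Tl^+] = 1.2 × 10^-9 M.
The salt with the lower threshold [Tl^+] precipitates first: Tl2S.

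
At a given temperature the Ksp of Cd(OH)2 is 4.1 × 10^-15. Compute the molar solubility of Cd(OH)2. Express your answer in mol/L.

Cd(OH)2(s) ⇌ Cd^2+(aq) + 2 OH^-(aq)
Ksp = [Cd^2+][OH^-]^2
With molar solubility s: [Cd^2+] = s, [OH^-] = 2s.
Substituting: Ksp = s(2s)^2 = 4s^3
s = (4.1 × 10^-15 / 4)^(1/3) = 1.0 × 10^-5 M

s ≈ 1.0 × 10^-5 M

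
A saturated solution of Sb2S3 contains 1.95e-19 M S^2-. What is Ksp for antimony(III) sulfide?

1.25 × 10^-94

Sb2S3(s) ⇌ 2 Sb^3+ + 3 S^2-
Stoichiometry gives [Sb^3+] = (2/3)[S^2-] = 1.300 x 10^-19 M.
Ksp = [Sb^3+]^2[S^2-]^3
Ksp = (1.300 x 10^-19)^2 × (1.95 x 10^-19)^3 = 1.25 × 10^-94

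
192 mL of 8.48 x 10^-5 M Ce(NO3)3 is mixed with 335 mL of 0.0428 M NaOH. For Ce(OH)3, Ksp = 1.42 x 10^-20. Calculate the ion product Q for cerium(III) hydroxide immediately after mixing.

Q ≈ 6.22 x 10^-10

Total volume = 192 + 335 = 527 mL.
[Ce^3+] = 8.48 x 10^-5 × (192/527) = 3.089 × 10^-5 M
[OH^-] = 4.28 x 10^-2 × (335/527) = 2.721 × 10^-2 M
Ce(OH)3(s) <=> Ce^3+ + 3 OH^-, so Q = [Ce^3+][OH^-]^3
Q = (3.089 × 10^-5)(2.721 x 10^-2)^3 = 6.22 × 10^-10
Q > Ksp, so Ce(OH)3 will precipitate.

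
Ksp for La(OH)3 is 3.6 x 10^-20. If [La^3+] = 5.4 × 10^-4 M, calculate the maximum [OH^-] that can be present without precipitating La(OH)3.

[OH^-] = 4.1 × 10^-6 M

La(OH)3(s) ⇌ La^3+ + 3 OH^-
Ksp = [La^3+][OH^-]^3
Precipitation begins when Q = Ksp. With [La^3+] = 5.4 × 10^-4 M:
3.6 x 10^-20 = (5.4 × 10^-4) × [OH^-]^3
[OH^-] = (3.6 x 10^-20 / 5.4 × 10^-4)^(1/3) = 4.1 x 10^-6 M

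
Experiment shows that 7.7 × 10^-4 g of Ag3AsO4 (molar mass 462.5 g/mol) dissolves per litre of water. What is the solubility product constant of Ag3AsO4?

Molar solubility s = (7.7 × 10^-4 g/L) / (462.5 g/mol) = 1.66 × 10^-6 M.
Ag3AsO4(s) <=> 3 Ag^+(aq) + AsO4^3-(aq)
If s mol/L of Ag3AsO4 dissolves, [Ag^+] = 3s and [AsO4^3-] = s.
Ksp = [Ag^+]^3[AsO4^3-]
So Ksp = (3s)^3 × s = 27s^4
Ksp = 27 × (1.66 × 10^-6)^4 = 2.1 x 10^-22

Ksp ≈ 2.1 × 10^-22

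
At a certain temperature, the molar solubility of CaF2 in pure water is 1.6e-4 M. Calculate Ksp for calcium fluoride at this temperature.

CaF2(s) ⇌ Ca^2+(aq) + 2 F^-(aq)
If s mol/L of CaF2 dissolves, [Ca^2+] = s and [F^-] = 2s.
Ksp = [Ca^2+][F^-]^2
Ksp = s(2s)^2 = 4s^3
Ksp = 4 × (1.6 x 10^-4)^3 = 1.6 x 10^-11

1.6 × 10^-11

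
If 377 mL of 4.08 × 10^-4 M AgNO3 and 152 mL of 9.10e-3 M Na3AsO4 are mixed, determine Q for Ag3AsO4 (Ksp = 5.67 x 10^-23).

Total volume = 377 + 152 = 529 mL.
[Ag^+] = 4.08 × 10^-4 × (377/529) = 2.908 x 10^-4 M
[AsO4^3-] = 9.10 x 10^-3 × (152/529) = 2.615 × 10^-3 M
Ag3AsO4(s) <=> 3 Ag^+ + AsO4^3-, so Q = [Ag^+]^3[AsO4^3-]
Q = (2.908 x 10^-4)^3(2.615 x 10^-3) = 6.43 × 10^-14
Q > Ksp, so Ag3AsO4 will precipitate.

Q = 6.43 x 10^-14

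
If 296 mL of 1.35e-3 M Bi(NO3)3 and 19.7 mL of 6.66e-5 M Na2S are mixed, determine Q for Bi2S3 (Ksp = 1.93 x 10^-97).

Total volume = 296 + 19.7 = 315.7 mL.
[Bi^3+] = 1.35 × 10^-3 × (296/315.7) = 1.266 × 10^-3 M
[S^2-] = 6.66 x 10^-5 × (19.7/315.7) = 4.156 × 10^-6 M
Bi2S3(s) ⇌ 2 Bi^3+ + 3 S^2-, so Q = [Bi^3+]^2[S^2-]^3
Q = (1.266 × 10^-3)^2(4.156 × 10^-6)^3 = 1.15 × 10^-22
Q > Ksp, so Bi2S3 will precipitate.

Q = 1.15 x 10^-22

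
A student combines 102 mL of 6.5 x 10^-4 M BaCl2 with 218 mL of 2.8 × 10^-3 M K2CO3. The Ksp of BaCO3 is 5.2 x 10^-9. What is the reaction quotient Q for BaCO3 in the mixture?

Q = 4.0 × 10^-7

Total volume = 102 + 218 = 320 mL.
[Ba^2+] = 6.5 × 10^-4 × (102/320) = 2.07 × 10^-4 M
[CO3^2-] = 2.8 × 10^-3 × (218/320) = 1.91 × 10^-3 M
BaCO3(s) <=> Ba^2+ + CO3^2-, so Q = [Ba^2+][CO3^2-]
Q = (2.07 × 10^-4)(1.91 × 10^-3) = 4.0 × 10^-7
Q > Ksp, so BaCO3 will precipitate.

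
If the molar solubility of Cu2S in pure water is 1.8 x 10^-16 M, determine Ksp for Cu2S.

Ksp = 2.3e-47

Cu2S(s) ⇌ 2 Cu^+(aq) + S^2-(aq)
For each mole of Cu2S that dissolves: [Cu^+] = 2s, [S^2-] = s.
Ksp = [Cu^+]^2[S^2-]
So Ksp = (2s)^2 × s = 4s^3
Ksp = 4 × (1.8 x 10^-16)^3 = 2.3 × 10^-47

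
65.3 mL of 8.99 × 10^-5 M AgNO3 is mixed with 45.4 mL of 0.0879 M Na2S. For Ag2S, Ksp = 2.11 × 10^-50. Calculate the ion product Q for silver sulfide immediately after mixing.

1.01e-10

Total volume = 65.3 + 45.4 = 110.7 mL.
[Ag^+] = 8.99 × 10^-5 × (65.3/110.7) = 5.303 × 10^-5 M
[S^2-] = 8.79 × 10^-2 × (45.4/110.7) = 3.605 × 10^-2 M
Ag2S(s) <=> 2 Ag^+ + S^2-, so Q = [Ag^+]^2[S^2-]
Q = (5.303 × 10^-5)^2(3.605 × 10^-2) = 1.01 × 10^-10
Q > Ksp, so Ag2S will precipitate.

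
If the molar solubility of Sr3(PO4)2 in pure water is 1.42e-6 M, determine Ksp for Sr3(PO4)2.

Sr3(PO4)2(s) ⇌ 3 Sr^2+ + 2 PO4^3-
For each mole of Sr3(PO4)2 that dissolves: [Sr^2+] = 3s, [PO4^3-] = 2s.
Ksp = [Sr^2+]^3[PO4^3-]^2
Ksp = (3s)^3(2s)^2 = 108s^5
Ksp = 108 × (1.42 × 10^-6)^5 = 6.24 × 10^-28

Ksp ≈ 6.24 × 10^-28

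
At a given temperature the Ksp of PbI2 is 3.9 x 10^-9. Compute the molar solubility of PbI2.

PbI2(s) ⇌ Pb^2+(aq) + 2 I^-(aq)
Ksp = [Pb^2+][I^-]^2
For each mole of PbI2 that dissolves: [Pb^2+] = s, [I^-] = 2s.
So Ksp = s × (2s)^2 = 4s^3
s^3 = 3.9 x 10^-9 / 4, so s = 9.9 × 10^-4 M

s ≈ 9.9 × 10^-4 M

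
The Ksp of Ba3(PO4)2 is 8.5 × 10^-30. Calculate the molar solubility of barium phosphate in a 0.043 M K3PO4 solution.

Ba3(PO4)2(s) <=> 3 Ba^2+ + 2 PO4^3-
Ksp = [Ba^2+]^3[PO4^3-]^2
Let s = moles of Ba3(PO4)2 that dissolve per litre. [Ba^2+] = 3s, [PO4^3-] = 0.043 + 2s ≈ 0.043 (Ksp is small, so little additional dissolves).
Ksp ≈ (3s)^3 × (0.043)^2
s = 5.5 × 10^-10 M
Check: 2s = 1.1 × 10^-9 ≪ 0.043, so the approximation is valid.

s ≈ 5.5e-10 M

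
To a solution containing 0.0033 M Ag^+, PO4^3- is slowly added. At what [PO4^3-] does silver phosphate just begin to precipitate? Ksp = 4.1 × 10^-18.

Ag3PO4(s) ⇌ 3 Ag^+(aq) + PO4^3-(aq)
Ksp = [Ag^+]^3[PO4^3-]
Precipitation begins when Q = Ksp. With [Ag^+] = 0.0033 M:
4.1 × 10^-18 = (0.0033)^3 × [PO4^3-]
[PO4^3-] = (4.1 × 10^-18 / 3.59 x 10^-8) = 1.1 × 10^-10 M

1.1 × 10^-10 M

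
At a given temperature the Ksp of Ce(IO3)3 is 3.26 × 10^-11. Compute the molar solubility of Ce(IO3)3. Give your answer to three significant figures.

Ce(IO3)3(s) ⇌ Ce^3+ + 3 IO3^-
Ksp = [Ce^3+][IO3^-]^3
For each mole of Ce(IO3)3 that dissolves: [Ce^3+] = s, [IO3^-] = 3s.
So Ksp = s × (3s)^3 = 27s^4
s^4 = 3.26 × 10^-11 / 27, so s = 1.05 × 10^-3 M

s = 1.05 × 10^-3 M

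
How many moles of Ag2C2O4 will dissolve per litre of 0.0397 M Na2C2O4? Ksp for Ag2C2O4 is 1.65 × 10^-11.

1.02 x 10^-5 M

Ag2C2O4(s) ⇌ 2 Ag^+(aq) + C2O4^2-(aq)
Ksp = [Ag^+]^2[C2O4^2-]
If s mol/L dissolves here, [Ag^+] = 2s, [C2O4^2-] = 0.0397 + s ≈ 0.0397 (Ksp is small, so little additional dissolves).
Ksp ≈ (2s)^2 × 0.0397
s = 1.02 × 10^-5 M
Check: s = 1.0 × 10^-5 ≪ 0.0397, so the approximation is valid.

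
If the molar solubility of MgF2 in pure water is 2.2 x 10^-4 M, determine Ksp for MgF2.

4.3 x 10^-11

MgF2(s) <=> Mg^2+ + 2 F^-
With molar solubility s: [Mg^2+] = s, [F^-] = 2s.
Ksp = [Mg^2+][F^-]^2
Substituting: Ksp = s(2s)^2 = 4s^3
With s = 2.2 × 10^-4: Ksp = 4.3 x 10^-11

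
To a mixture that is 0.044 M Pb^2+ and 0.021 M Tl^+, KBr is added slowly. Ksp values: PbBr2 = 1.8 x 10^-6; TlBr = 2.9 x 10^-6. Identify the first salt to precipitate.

TlBr

Each salt begins to precipitate when Q = Ksp, i.e. when [Br^-] reaches its threshold.
For PbBr2: 1.8 x 10^-6 = 0.044 × [Br^-]^2  ⇒  [Br^-] = 6.4 × 10^-3 M.
For TlBr: 2.9 x 10^-6 = 0.021 × [Br^-]  ⇒  [Br^-] = 1.4 × 10^-4 M.
The salt with the lower threshold [Br^-] precipitates first: TlBr.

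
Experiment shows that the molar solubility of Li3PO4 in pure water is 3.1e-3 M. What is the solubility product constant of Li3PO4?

Li3PO4(s) <=> 3 Li^+ + PO4^3-
If s mol/L of Li3PO4 dissolves, [Li^+] = 3s and [PO4^3-] = s.
Ksp = [Li^+]^3[PO4^3-]
Substituting: Ksp = (3s)^3s = 27s^4
Ksp = 27 × (3.1 × 10^-3)^4 = 2.5 × 10^-9

Ksp = 2.5e-9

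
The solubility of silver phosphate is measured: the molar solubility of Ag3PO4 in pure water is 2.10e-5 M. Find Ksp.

5.25e-18

Ag3PO4(s) ⇌ 3 Ag^+(aq) + PO4^3-(aq)
With molar solubility s: [Ag^+] = 3s, [PO4^3-] = s.
Ksp = [Ag^+]^3[PO4^3-]
So Ksp = (3s)^3 × s = 27s^4
With s = 2.10 × 10^-5: Ksp = 5.25 × 10^-18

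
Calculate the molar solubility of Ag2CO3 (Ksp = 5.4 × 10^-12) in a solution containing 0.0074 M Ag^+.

s = 9.9 × 10^-8 M

Ag2CO3(s) ⇌ 2 Ag^+(aq) + CO3^2-(aq)
Ksp = [Ag^+]^2[CO3^2-]
If s mol/L dissolves here, [Ag^+] = 0.0074 + 2s ≈ 0.0074, [CO3^2-] = s (Ksp is small, so little additional dissolves).
Ksp ≈ (0.0074)^2 × s
s = 9.9 x 10^-8 M
Check: 2s = 2.0 × 10^-7 ≪ 0.0074, so the approximation is valid.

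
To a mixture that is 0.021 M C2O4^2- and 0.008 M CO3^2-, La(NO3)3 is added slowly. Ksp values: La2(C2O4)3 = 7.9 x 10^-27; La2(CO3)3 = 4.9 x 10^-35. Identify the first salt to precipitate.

La2(CO3)3

Each salt begins to precipitate when Q = Ksp, i.e. when [La^3+] reaches its threshold.
For La2(C2O4)3: 7.9 x 10^-27 = (0.021)^3 × [La^3+]^2  ⇒  [La^3+] = 2.9 × 10^-11 M.
For La2(CO3)3: 4.9 x 10^-35 = (0.008)^3 × [La^3+]^2  ⇒  [La^3+] = 9.8 × 10^-15 M.
The salt with the lower threshold [La^3+] precipitates first: La2(CO3)3.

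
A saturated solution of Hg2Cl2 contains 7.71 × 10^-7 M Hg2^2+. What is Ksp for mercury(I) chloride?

Hg2Cl2(s) ⇌ Hg2^2+(aq) + 2 Cl^-(aq)
Stoichiometry gives [Cl^-] = (2/1)[Hg2^2+] = 1.542 x 10^-6 M.
Ksp = [Hg2^2+][Cl^-]^2
Ksp = 7.71 × 10^-7 × (1.542 × 10^-6)^2 = 1.83 × 10^-18

Ksp = 1.83 × 10^-18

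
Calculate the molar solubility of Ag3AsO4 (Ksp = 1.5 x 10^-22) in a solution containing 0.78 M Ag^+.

s = 3.2e-22 M

Ag3AsO4(s) ⇌ 3 Ag^+(aq) + AsO4^3-(aq)
Ksp = [Ag^+]^3[AsO4^3-]
Let s = moles of Ag3AsO4 that dissolve per litre. [Ag^+] = 0.78 + 3s ≈ 0.78, [AsO4^3-] = s (since the Ag^+ already present dominates).
Ksp ≈ (0.78)^3 × s
s = 3.2 x 10^-22 M
Check: 3s = 9.5 x 10^-22 ≪ 0.78, so the approximation is valid.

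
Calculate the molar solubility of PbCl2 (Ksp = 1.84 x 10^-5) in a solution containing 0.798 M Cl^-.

PbCl2(s) ⇌ Pb^2+(aq) + 2 Cl^-(aq)
Ksp = [Pb^2+][Cl^-]^2
Let s be the molar solubility in this solution. [Pb^2+] = s, [Cl^-] = 0.798 + 2s ≈ 0.798 (since the Cl^- already present dominates).
Ksp ≈ s × (0.798)^2
s = 2.89 × 10^-5 M
Check: 2s = 5.8 × 10^-5 ≪ 0.798, so the approximation is valid.

s = 2.89 x 10^-5 M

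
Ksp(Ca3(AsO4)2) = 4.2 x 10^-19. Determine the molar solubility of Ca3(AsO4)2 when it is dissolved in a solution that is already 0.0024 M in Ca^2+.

Ca3(AsO4)2(s) ⇌ 3 Ca^2+(aq) + 2 AsO4^3-(aq)
Ksp = [Ca^2+]^3[AsO4^3-]^2
Let s be the molar solubility in this solution. [Ca^2+] = 0.0024 + 3s ≈ 0.0024, [AsO4^3-] = 2s (Ksp is small, so little additional dissolves).
Ksp ≈ (0.0024)^3 × (2s)^2
s = 2.8 x 10^-6 M
Check: 3s = 8.3 × 10^-6 ≪ 0.0024, so the approximation is valid.

s ≈ 2.8 x 10^-6 M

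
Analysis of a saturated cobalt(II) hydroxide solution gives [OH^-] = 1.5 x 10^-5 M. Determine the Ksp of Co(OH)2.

Co(OH)2(s) ⇌ Co^2+(aq) + 2 OH^-(aq)
Stoichiometry gives [Co^2+] = (1/2)[OH^-] = 7.50 × 10^-6 M.
Ksp = [Co^2+][OH^-]^2
Ksp = 7.50 x 10^-6 × (1.5 x 10^-5)^2 = 1.7 x 10^-15

1.7 × 10^-15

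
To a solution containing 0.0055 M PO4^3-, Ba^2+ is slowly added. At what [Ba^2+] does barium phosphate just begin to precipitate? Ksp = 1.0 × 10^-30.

Ba3(PO4)2(s) ⇌ 3 Ba^2+(aq) + 2 PO4^3-(aq)
Ksp = [Ba^2+]^3[PO4^3-]^2
Precipitation begins when Q = Ksp. With [PO4^3-] = 0.0055 M:
1.0 × 10^-30 = (0.0055)^2 × [Ba^2+]^3
[Ba^2+] = (1.0 × 10^-30 / 3.03 × 10^-5)^(1/3) = 3.2 × 10^-9 M

[Ba^2+] = 3.2e-9 M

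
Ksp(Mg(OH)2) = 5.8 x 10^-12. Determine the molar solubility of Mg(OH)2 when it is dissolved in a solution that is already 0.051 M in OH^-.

s ≈ 2.2 × 10^-9 M

Mg(OH)2(s) ⇌ Mg^2+(aq) + 2 OH^-(aq)
Ksp = [Mg^2+][OH^-]^2
If s mol/L dissolves here, [Mg^2+] = s, [OH^-] = 0.051 + 2s ≈ 0.051 (since the OH^- already present dominates).
Ksp ≈ s × (0.051)^2
s = 2.2 × 10^-9 M
Check: 2s = 4.5 × 10^-9 ≪ 0.051, so the approximation is valid.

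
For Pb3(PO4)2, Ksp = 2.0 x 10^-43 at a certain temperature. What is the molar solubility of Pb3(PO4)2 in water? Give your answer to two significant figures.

s ≈ 1.1e-9 M

Pb3(PO4)2(s) <=> 3 Pb^2+(aq) + 2 PO4^3-(aq)
Ksp = [Pb^2+]^3[PO4^3-]^2
For each mole of Pb3(PO4)2 that dissolves: [Pb^2+] = 3s, [PO4^3-] = 2s.
Ksp = (3s)^3(2s)^2 = 108s^5
s = (2.0 x 10^-43 / 108)^(1/5) = 1.1 × 10^-9 M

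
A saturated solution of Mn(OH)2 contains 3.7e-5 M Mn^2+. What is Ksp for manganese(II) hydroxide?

Mn(OH)2(s) ⇌ Mn^2+(aq) + 2 OH^-(aq)
Stoichiometry gives [OH^-] = (2/1)[Mn^2+] = 7.40 x 10^-5 M.
Ksp = [Mn^2+][OH^-]^2
Ksp = 3.7 × 10^-5 × (7.40 × 10^-5)^2 = 2.0 x 10^-13

Ksp = 2.0 × 10^-13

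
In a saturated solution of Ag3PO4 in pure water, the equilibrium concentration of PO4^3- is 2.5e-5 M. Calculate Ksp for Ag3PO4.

Ag3PO4(s) ⇌ 3 Ag^+(aq) + PO4^3-(aq)
Stoichiometry gives [Ag^+] = (3/1)[PO4^3-] = 7.50 x 10^-5 M.
Ksp = [Ag^+]^3[PO4^3-]
Ksp = (7.50 x 10^-5)^3 × 2.5 x 10^-5 = 1.1 x 10^-17

1.1e-17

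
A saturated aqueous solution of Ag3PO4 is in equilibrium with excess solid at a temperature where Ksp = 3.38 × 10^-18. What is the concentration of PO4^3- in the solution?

Ag3PO4(s) ⇌ 3 Ag^+ + PO4^3-
Ksp = [Ag^+]^3[PO4^3-]
If s mol/L of Ag3PO4 dissolves, [Ag^+] = 3s and [PO4^3-] = s.
Substituting: Ksp = (3s)^3s = 27s^4
s^4 = 3.38 × 10^-18 / 27, so s = 1.881 x 10^-5 M
[PO4^3-] = s = 1.88 × 10^-5 M

[PO4^3-] ≈ 1.88 × 10^-5 M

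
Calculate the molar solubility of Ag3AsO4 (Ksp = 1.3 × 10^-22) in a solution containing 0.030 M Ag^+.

Ag3AsO4(s) ⇌ 3 Ag^+(aq) + AsO4^3-(aq)
Ksp = [Ag^+]^3[AsO4^3-]
Let s = moles of Ag3AsO4 that dissolve per litre. [Ag^+] = 0.030 + 3s ≈ 0.030, [AsO4^3-] = s (common-ion effect: Ag^+ is already 0.030 M).
Ksp ≈ (0.030)^3 × s
s = 4.8 × 10^-18 M
Check: 3s = 1.4 x 10^-17 ≪ 0.030, so the approximation is valid.

4.8 × 10^-18 M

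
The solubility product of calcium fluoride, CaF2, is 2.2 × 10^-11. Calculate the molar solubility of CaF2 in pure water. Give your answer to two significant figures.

s = 1.8e-4 M

CaF2(s) ⇌ Ca^2+(aq) + 2 F^-(aq)
Ksp = [Ca^2+][F^-]^2
With molar solubility s: [Ca^2+] = s, [F^-] = 2s.
Substituting: Ksp = s(2s)^2 = 4s^3
s^3 = 2.2 × 10^-11 / 4, so s = 1.8 × 10^-4 M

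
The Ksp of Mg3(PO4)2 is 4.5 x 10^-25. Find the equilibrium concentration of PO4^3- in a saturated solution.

1.1 x 10^-5 M

Mg3(PO4)2(s) ⇌ 3 Mg^2+ + 2 PO4^3-
Ksp = [Mg^2+]^3[PO4^3-]^2
Let s = molar solubility. Then [Mg^2+] = 3s and [PO4^3-] = 2s.
Substituting: Ksp = (3s)^3(2s)^2 = 108s^5
Solving, s = (4.5 x 10^-25/108)^(1/5) = 5.30 × 10^-6 M
[PO4^3-] = 2s = 1.1 x 10^-5 M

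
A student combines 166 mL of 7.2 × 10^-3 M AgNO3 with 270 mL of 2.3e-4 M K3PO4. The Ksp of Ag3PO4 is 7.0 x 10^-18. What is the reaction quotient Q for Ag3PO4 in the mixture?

2.9e-12

Total volume = 166 + 270 = 436 mL.
[Ag^+] = 7.2 × 10^-3 × (166/436) = 2.74 × 10^-3 M
[PO4^3-] = 2.3 × 10^-4 × (270/436) = 1.42 × 10^-4 M
Ag3PO4(s) <=> 3 Ag^+ + PO4^3-, so Q = [Ag^+]^3[PO4^3-]
Q = (2.74 × 10^-3)^3(1.42 × 10^-4) = 2.9 × 10^-12
Q > Ksp, so Ag3PO4 will precipitate.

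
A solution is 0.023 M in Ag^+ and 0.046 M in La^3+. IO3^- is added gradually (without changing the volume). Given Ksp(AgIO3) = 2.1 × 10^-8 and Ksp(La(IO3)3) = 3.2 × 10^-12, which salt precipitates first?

Each salt begins to precipitate when Q = Ksp, i.e. when [IO3^-] reaches its threshold.
For AgIO3: 2.1 × 10^-8 = 0.023 × [IO3^-]  ⇒  [IO3^-] = 9.1 × 10^-7 M.
For La(IO3)3: 3.2 × 10^-12 = 0.046 × [IO3^-]^3  ⇒  [IO3^-] = 4.1 x 10^-4 M.
The salt with the lower threshold [IO3^-] precipitates first: AgIO3.

AgIO3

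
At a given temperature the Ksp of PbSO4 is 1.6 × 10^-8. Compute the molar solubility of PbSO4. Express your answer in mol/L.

s = 1.3 × 10^-4 M

PbSO4(s) ⇌ Pb^2+(aq) + SO4^2-(aq)
Ksp = [Pb^2+][SO4^2-]
For each mole of PbSO4 that dissolves: [Pb^2+] = s, [SO4^2-] = s.
Ksp = s^2
s = √(1.6 × 10^-8) = 1.3 x 10^-4 M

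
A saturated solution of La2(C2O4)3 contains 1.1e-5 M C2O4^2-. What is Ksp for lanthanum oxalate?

Ksp = 7.2 × 10^-26

La2(C2O4)3(s) <=> 2 La^3+(aq) + 3 C2O4^2-(aq)
Stoichiometry gives [La^3+] = (2/3)[C2O4^2-] = 7.33 x 10^-6 M.
Ksp = [La^3+]^2[C2O4^2-]^3
Ksp = (7.33 × 10^-6)^2 × (1.1 × 10^-5)^3 = 7.2 × 10^-26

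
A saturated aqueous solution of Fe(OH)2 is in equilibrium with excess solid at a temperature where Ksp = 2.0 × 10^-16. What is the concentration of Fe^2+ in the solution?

3.7 × 10^-6 M

Fe(OH)2(s) ⇌ Fe^2+ + 2 OH^-
Ksp = [Fe^2+][OH^-]^2
If s mol/L of Fe(OH)2 dissolves, [Fe^2+] = s and [OH^-] = 2s.
Ksp = s(2s)^2 = 4s^3
s = (2.0 × 10^-16 / 4)^(1/3) = 3.68 x 10^-6 M
[Fe^2+] = s = 3.7 × 10^-6 M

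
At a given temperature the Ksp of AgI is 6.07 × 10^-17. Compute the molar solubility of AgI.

AgI(s) ⇌ Ag^+(aq) + I^-(aq)
Ksp = [Ag^+][I^-]
If s mol/L of AgI dissolves, [Ag^+] = s and [I^-] = s.
Ksp = (s)(s) = s^2
s = (6.07 × 10^-17)^(1/2) = 7.79 × 10^-9 M

s ≈ 7.79 x 10^-9 M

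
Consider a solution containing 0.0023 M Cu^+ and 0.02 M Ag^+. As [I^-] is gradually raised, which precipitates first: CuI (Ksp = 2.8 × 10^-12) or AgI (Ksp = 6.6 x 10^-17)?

Each salt begins to precipitate when Q = Ksp, i.e. when [I^-] reaches its threshold.
For CuI: 2.8 × 10^-12 = 0.0023 × [I^-]  ⇒  [I^-] = 1.2 x 10^-9 M.
For AgI: 6.6 x 10^-17 = 0.02 × [I^-]  ⇒  [I^-] = 3.3 × 10^-15 M.
The salt with the lower threshold [I^-] precipitates first: AgI.

AgI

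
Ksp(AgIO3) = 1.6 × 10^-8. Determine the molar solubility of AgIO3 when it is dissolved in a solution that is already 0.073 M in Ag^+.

s = 2.2e-7 M

AgIO3(s) <=> Ag^+ + IO3^-
Ksp = [Ag^+][IO3^-]
Let s = moles of AgIO3 that dissolve per litre. [Ag^+] = 0.073 + s ≈ 0.073, [IO3^-] = s (common-ion effect: Ag^+ is already 0.073 M).
Ksp ≈ 0.073 × s
s = 2.2 x 10^-7 M
Check: s = 2.2 × 10^-7 ≪ 0.073, so the approximation is valid.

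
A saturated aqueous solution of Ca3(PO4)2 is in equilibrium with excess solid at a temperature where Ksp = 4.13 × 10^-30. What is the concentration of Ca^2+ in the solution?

[Ca^2+] ≈ 1.56 x 10^-6 M

Ca3(PO4)2(s) <=> 3 Ca^2+(aq) + 2 PO4^3-(aq)
Ksp = [Ca^2+]^3[PO4^3-]^2
If s mol/L of Ca3(PO4)2 dissolves, [Ca^2+] = 3s and [PO4^3-] = 2s.
Substituting: Ksp = (3s)^3(2s)^2 = 108s^5
Solving, s = (4.13 × 10^-30/108)^(1/5) = 5.206 × 10^-7 M
[Ca^2+] = 3s = 1.56 x 10^-6 M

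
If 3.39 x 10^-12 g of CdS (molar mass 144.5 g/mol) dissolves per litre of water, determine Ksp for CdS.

Molar solubility s = (3.39 × 10^-12 g/L) / (144.5 g/mol) = 2.346 × 10^-14 M.
CdS(s) ⇌ Cd^2+ + S^2-
With molar solubility s: [Cd^2+] = s, [S^2-] = s.
Ksp = [Cd^2+][S^2-]
Ksp = (s)(s) = s^2
With s = 2.346 x 10^-14: Ksp = 5.50 x 10^-28

Ksp ≈ 5.50e-28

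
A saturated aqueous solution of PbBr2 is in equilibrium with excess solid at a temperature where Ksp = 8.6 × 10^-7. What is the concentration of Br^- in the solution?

PbBr2(s) ⇌ Pb^2+ + 2 Br^-
Ksp = [Pb^2+][Br^-]^2
If s mol/L of PbBr2 dissolves, [Pb^2+] = s and [Br^-] = 2s.
Ksp = s(2s)^2 = 4s^3
s = (8.6 × 10^-7 / 4)^(1/3) = 5.99 x 10^-3 M
[Br^-] = 2s = 1.2 × 10^-2 M

[Br^-] = 1.2 x 10^-2 M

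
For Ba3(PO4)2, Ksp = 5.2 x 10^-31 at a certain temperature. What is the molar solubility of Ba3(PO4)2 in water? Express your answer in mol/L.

3.4e-7 M

Ba3(PO4)2(s) ⇌ 3 Ba^2+(aq) + 2 PO4^3-(aq)
Ksp = [Ba^2+]^3[PO4^3-]^2
For each mole of Ba3(PO4)2 that dissolves: [Ba^2+] = 3s, [PO4^3-] = 2s.
So Ksp = (3s)^3 × (2s)^2 = 108s^5
s = (5.2 x 10^-31 / 108)^(1/5) = 3.4 × 10^-7 M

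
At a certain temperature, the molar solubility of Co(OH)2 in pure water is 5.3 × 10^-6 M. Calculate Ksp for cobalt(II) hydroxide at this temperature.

6.0 x 10^-16

Co(OH)2(s) <=> Co^2+(aq) + 2 OH^-(aq)
For each mole of Co(OH)2 that dissolves: [Co^2+] = s, [OH^-] = 2s.
Ksp = [Co^2+][OH^-]^2
Substituting: Ksp = s(2s)^2 = 4s^3
With s = 5.3 × 10^-6: Ksp = 6.0 × 10^-16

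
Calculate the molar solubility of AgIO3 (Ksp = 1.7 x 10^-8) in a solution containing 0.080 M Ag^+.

AgIO3(s) ⇌ Ag^+ + IO3^-
Ksp = [Ag^+][IO3^-]
Let s = moles of AgIO3 that dissolve per litre. [Ag^+] = 0.080 + s ≈ 0.080, [IO3^-] = s (Ksp is small, so little additional dissolves).
Ksp ≈ 0.080 × s
s = 2.1 × 10^-7 M
Check: s = 2.1 × 10^-7 ≪ 0.080, so the approximation is valid.

2.1e-7 M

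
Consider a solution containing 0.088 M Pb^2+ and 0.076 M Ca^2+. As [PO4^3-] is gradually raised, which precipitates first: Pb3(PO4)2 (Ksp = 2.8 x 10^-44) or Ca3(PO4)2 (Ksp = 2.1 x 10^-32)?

Each salt begins to precipitate when Q = Ksp, i.e. when [PO4^3-] reaches its threshold.
For Pb3(PO4)2: 2.8 x 10^-44 = (0.088)^3 × [PO4^3-]^2  ⇒  [PO4^3-] = 6.4 × 10^-21 M.
For Ca3(PO4)2: 2.1 x 10^-32 = (0.076)^3 × [PO4^3-]^2  ⇒  [PO4^3-] = 6.9 × 10^-15 M.
The salt with the lower threshold [PO4^3-] precipitates first: Pb3(PO4)2.

Pb3(PO4)2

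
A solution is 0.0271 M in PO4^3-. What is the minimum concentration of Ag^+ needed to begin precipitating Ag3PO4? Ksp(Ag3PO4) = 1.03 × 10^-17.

Ag3PO4(s) ⇌ 3 Ag^+(aq) + PO4^3-(aq)
Ksp = [Ag^+]^3[PO4^3-]
Precipitation begins when Q = Ksp. With [PO4^3-] = 0.0271 M:
1.03 × 10^-17 = (0.0271) × [Ag^+]^3
[Ag^+] = (1.03 × 10^-17 / 2.71 × 10^-2)^(1/3) = 7.24 × 10^-6 M

[Ag^+] ≈ 7.24e-6 M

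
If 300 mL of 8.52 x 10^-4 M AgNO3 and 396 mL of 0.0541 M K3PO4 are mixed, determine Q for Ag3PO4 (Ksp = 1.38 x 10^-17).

Q ≈ 1.52e-12

Total volume = 300 + 396 = 696 mL.
[Ag^+] = 8.52 × 10^-4 × (300/696) = 3.672 x 10^-4 M
[PO4^3-] = 5.41 × 10^-2 × (396/696) = 3.078 × 10^-2 M
Ag3PO4(s) <=> 3 Ag^+(aq) + PO4^3-(aq), so Q = [Ag^+]^3[PO4^3-]
Q = (3.672 × 10^-4)^3(3.078 × 10^-2) = 1.52 × 10^-12
Q > Ksp, so Ag3PO4 will precipitate.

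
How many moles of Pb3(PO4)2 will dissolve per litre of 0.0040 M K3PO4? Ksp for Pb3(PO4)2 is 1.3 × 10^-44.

s ≈ 3.1 × 10^-14 M

Pb3(PO4)2(s) ⇌ 3 Pb^2+(aq) + 2 PO4^3-(aq)
Ksp = [Pb^2+]^3[PO4^3-]^2
Let s = moles of Pb3(PO4)2 that dissolve per litre. [Pb^2+] = 3s, [PO4^3-] = 0.0040 + 2s ≈ 0.0040 (common-ion effect: PO4^3- is already 0.0040 M).
Ksp ≈ (3s)^3 × (0.0040)^2
s = 3.1 × 10^-14 M
Check: 2s = 6.2 × 10^-14 ≪ 0.0040, so the approximation is valid.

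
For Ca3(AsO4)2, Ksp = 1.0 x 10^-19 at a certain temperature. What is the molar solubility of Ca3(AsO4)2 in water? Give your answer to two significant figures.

Ca3(AsO4)2(s) ⇌ 3 Ca^2+(aq) + 2 AsO4^3-(aq)
Ksp = [Ca^2+]^3[AsO4^3-]^2
For each mole of Ca3(AsO4)2 that dissolves: [Ca^2+] = 3s, [AsO4^3-] = 2s.
Ksp = (3s)^3(2s)^2 = 108s^5
s = (1.0 x 10^-19 / 108)^(1/5) = 6.2 x 10^-5 M

6.2 x 10^-5 M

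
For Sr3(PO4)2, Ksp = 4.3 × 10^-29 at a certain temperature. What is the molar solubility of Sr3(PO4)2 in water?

Sr3(PO4)2(s) ⇌ 3 Sr^2+ + 2 PO4^3-
Ksp = [Sr^2+]^3[PO4^3-]^2
With molar solubility s: [Sr^2+] = 3s, [PO4^3-] = 2s.
So Ksp = (3s)^3 × (2s)^2 = 108s^5
s^5 = 4.3 × 10^-29 / 108, so s = 8.3 x 10^-7 M

8.3e-7 M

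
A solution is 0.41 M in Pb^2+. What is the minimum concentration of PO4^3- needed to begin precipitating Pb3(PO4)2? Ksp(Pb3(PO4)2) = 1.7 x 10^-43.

[PO4^3-] = 1.6 × 10^-21 M

Pb3(PO4)2(s) ⇌ 3 Pb^2+ + 2 PO4^3-
Ksp = [Pb^2+]^3[PO4^3-]^2
Precipitation begins when Q = Ksp. With [Pb^2+] = 0.41 M:
1.7 x 10^-43 = (0.41)^3 × [PO4^3-]^2
[PO4^3-] = (1.7 x 10^-43 / 6.89 × 10^-2)^(1/2) = 1.6 × 10^-21 M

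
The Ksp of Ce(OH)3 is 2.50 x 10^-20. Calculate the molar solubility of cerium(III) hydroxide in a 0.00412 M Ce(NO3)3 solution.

s ≈ 6.08 × 10^-7 M

Ce(OH)3(s) <=> Ce^3+(aq) + 3 OH^-(aq)
Ksp = [Ce^3+][OH^-]^3
If s mol/L dissolves here, [Ce^3+] = 0.00412 + s ≈ 0.00412, [OH^-] = 3s (Ksp is small, so little additional dissolves).
Ksp ≈ 0.00412 × (3s)^3
s = 6.08 × 10^-7 M
Check: s = 6.1 × 10^-7 ≪ 0.00412, so the approximation is valid.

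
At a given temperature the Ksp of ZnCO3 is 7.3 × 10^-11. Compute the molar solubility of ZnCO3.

8.5 × 10^-6 M

ZnCO3(s) <=> Zn^2+ + CO3^2-
Ksp = [Zn^2+][CO3^2-]
If s mol/L of ZnCO3 dissolves, [Zn^2+] = s and [CO3^2-] = s.
Ksp = (s)(s) = s^2
s = (7.3 × 10^-11)^(1/2) = 8.5 × 10^-6 M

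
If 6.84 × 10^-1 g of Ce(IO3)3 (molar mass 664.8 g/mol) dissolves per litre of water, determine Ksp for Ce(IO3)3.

Molar solubility s = (6.84 × 10^-1 g/L) / (664.8 g/mol) = 1.029 × 10^-3 M.
Ce(IO3)3(s) <=> Ce^3+(aq) + 3 IO3^-(aq)
If s mol/L of Ce(IO3)3 dissolves, [Ce^3+] = s and [IO3^-] = 3s.
Ksp = [Ce^3+][IO3^-]^3
So Ksp = s × (3s)^3 = 27s^4
With s = 1.029 × 10^-3: Ksp = 3.03 × 10^-11

Ksp = 3.03 x 10^-11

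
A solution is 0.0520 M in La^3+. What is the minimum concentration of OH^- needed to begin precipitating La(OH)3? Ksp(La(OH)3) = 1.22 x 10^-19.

[OH^-] ≈ 1.33 x 10^-6 M

La(OH)3(s) ⇌ La^3+(aq) + 3 OH^-(aq)
Ksp = [La^3+][OH^-]^3
Precipitation begins when Q = Ksp. With [La^3+] = 0.0520 M:
1.22 x 10^-19 = (0.0520) × [OH^-]^3
[OH^-] = (1.22 x 10^-19 / 5.20 × 10^-2)^(1/3) = 1.33 × 10^-6 M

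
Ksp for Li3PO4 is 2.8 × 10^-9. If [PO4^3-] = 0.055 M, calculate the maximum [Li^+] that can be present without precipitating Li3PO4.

Li3PO4(s) ⇌ 3 Li^+(aq) + PO4^3-(aq)
Ksp = [Li^+]^3[PO4^3-]
Precipitation begins when Q = Ksp. With [PO4^3-] = 0.055 M:
2.8 × 10^-9 = (0.055) × [Li^+]^3
[Li^+] = (2.8 × 10^-9 / 5.5 x 10^-2)^(1/3) = 3.7 × 10^-3 M

[Li^+] ≈ 3.7e-3 M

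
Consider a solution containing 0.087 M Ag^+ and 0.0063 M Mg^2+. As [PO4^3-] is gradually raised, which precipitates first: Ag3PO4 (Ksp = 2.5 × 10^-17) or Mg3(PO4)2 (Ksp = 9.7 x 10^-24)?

Ag3PO4

Each salt begins to precipitate when Q = Ksp, i.e. when [PO4^3-] reaches its threshold.
For Ag3PO4: 2.5 × 10^-17 = (0.087)^3 × [PO4^3-]  ⇒  [PO4^3-] = 3.8 × 10^-14 M.
For Mg3(PO4)2: 9.7 x 10^-24 = (0.0063)^3 × [PO4^3-]^2  ⇒  [PO4^3-] = 6.2 x 10^-9 M.
The salt with the lower threshold [PO4^3-] precipitates first: Ag3PO4.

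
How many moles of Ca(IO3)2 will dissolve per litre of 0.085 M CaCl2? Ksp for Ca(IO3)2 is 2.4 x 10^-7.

s = 8.4 × 10^-4 M

Ca(IO3)2(s) ⇌ Ca^2+ + 2 IO3^-
Ksp = [Ca^2+][IO3^-]^2
If s mol/L dissolves here, [Ca^2+] = 0.085 + s ≈ 0.085, [IO3^-] = 2s (Ksp is small, so little additional dissolves).
Ksp ≈ 0.085 × (2s)^2
s = 8.4 × 10^-4 M
Check: s = 8.4 × 10^-4 ≪ 0.085, so the approximation is valid.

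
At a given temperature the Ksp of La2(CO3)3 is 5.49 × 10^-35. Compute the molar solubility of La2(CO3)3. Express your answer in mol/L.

La2(CO3)3(s) <=> 2 La^3+ + 3 CO3^2-
Ksp = [La^3+]^2[CO3^2-]^3
If s mol/L of La2(CO3)3 dissolves, [La^3+] = 2s and [CO3^2-] = 3s.
So Ksp = (2s)^2 × (3s)^3 = 108s^5
s = (5.49 × 10^-35 / 108)^(1/5) = 5.51 × 10^-8 M

s ≈ 5.51e-8 M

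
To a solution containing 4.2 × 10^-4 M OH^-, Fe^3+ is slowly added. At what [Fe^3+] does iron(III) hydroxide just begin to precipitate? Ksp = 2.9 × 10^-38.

[Fe^3+] ≈ 3.9 x 10^-28 M

Fe(OH)3(s) <=> Fe^3+(aq) + 3 OH^-(aq)
Ksp = [Fe^3+][OH^-]^3
Precipitation begins when Q = Ksp. With [OH^-] = 4.2 × 10^-4 M:
2.9 × 10^-38 = (4.2 × 10^-4)^3 × [Fe^3+]
[Fe^3+] = (2.9 × 10^-38 / 7.41 × 10^-11) = 3.9 × 10^-28 M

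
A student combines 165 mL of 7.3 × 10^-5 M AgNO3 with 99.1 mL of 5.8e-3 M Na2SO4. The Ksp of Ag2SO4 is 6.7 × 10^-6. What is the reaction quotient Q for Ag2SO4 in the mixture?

Q ≈ 4.5 x 10^-12

Total volume = 165 + 99.1 = 264.1 mL.
[Ag^+] = 7.3 × 10^-5 × (165/264.1) = 4.56 x 10^-5 M
[SO4^2-] = 5.8 x 10^-3 × (99.1/264.1) = 2.18 x 10^-3 M
Ag2SO4(s) <=> 2 Ag^+(aq) + SO4^2-(aq), so Q = [Ag^+]^2[SO4^2-]
Q = (4.56 × 10^-5)^2(2.18 x 10^-3) = 4.5 x 10^-12
Q < Ksp, so no precipitate of Ag2SO4 forms.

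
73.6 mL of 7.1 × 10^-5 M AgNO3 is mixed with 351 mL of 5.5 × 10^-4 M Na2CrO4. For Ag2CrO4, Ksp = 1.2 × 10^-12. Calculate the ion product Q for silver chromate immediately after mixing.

Total volume = 73.6 + 351 = 424.6 mL.
[Ag^+] = 7.1 × 10^-5 × (73.6/424.6) = 1.23 × 10^-5 M
[CrO4^2-] = 5.5 × 10^-4 × (351/424.6) = 4.55 × 10^-4 M
Ag2CrO4(s) ⇌ 2 Ag^+(aq) + CrO4^2-(aq), so Q = [Ag^+]^2[CrO4^2-]
Q = (1.23 × 10^-5)^2(4.55 x 10^-4) = 6.9 × 10^-14
Q < Ksp, so no precipitate of Ag2CrO4 forms.

6.9e-14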